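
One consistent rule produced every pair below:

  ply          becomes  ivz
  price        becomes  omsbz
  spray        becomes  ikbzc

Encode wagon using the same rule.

xyqkg

Read the word backwards and shift each letter +10.
For wagon: reverse → nogaw; then shift: n+10=x, o+10=y, g+10=q, a+10=k, w+10=g.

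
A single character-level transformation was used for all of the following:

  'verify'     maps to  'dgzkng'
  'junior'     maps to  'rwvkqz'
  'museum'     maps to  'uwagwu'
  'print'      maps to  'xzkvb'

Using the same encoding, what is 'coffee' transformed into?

The shift depends on letter class: consonant v→d is +8, but vowel e→g is +2. Two shifts are in play — +2 for a/e/i/o/u, +8 for every other letter.
For coffee: c(cons)+8=k, o(vowel)+2=q, f(cons)+8=n, f(cons)+8=n, e(vowel)+2=g, e(vowel)+2=g.

kqnngg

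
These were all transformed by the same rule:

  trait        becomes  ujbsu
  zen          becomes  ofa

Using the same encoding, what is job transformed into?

cpk

The output letters match the input read backwards, each shifted +1: trait reversed is tiart. Two steps: reverse the string, then apply a Caesar shift of +1.
Applying it to job: reverse → boj; then shift: b+1=c, o+1=p, j+1=k.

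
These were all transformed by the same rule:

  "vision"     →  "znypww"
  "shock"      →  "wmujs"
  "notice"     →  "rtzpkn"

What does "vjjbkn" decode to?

In vision: v→z is +4, i→n is +5, s→y is +6, i→p is +7 — the shift increases by 1 each position. Each letter shifts forward by (position + 4), i.e. 4, 5, 6, … — the shift grows by one for each successive letter.
Undoing it on vjjbkn: v−4=r, j−5=e, j−6=d, b−7=u, k−8=c, n−9=e.

reduce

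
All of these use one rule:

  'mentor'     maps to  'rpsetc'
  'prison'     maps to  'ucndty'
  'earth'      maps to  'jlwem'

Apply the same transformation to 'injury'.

Shifts by position in mentor: pos 0: m→r (+5), pos 1: e→p (+11), pos 2: n→s (+5), pos 3: t→e (+11) — repeating every 2. The shifts repeat in a cycle of length 2: positions 0,1,… shift by +5, +11, then the pattern repeats.
On injury: i+5=n, n+11=y, j+5=o, u+11=f, r+5=w, y+11=j.

nyofwj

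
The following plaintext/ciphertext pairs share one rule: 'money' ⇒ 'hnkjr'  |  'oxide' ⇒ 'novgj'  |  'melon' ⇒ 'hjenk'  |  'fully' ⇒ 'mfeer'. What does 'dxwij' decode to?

carve

Each letter's alphabet position (a=0..z=25) is mapped through 3·x+23 mod 26 — an affine cipher.
Decoding dxwij: d(3)→9·(3−23)≡2=c; x(23)→9·(23−23)≡0=a; w(22)→9·(22−23)≡17=r; i(8)→9·(8−23)≡21=v; j(9)→9·(9−23)≡4=e (all mod 26).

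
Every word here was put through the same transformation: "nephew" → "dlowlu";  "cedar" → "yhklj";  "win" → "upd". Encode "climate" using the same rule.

Read the word backwards and shift each letter +7.
Applying it to climate: reverse → etamilc; then shift: e+7=l, t+7=a, a+7=h, m+7=t, i+7=p, l+7=s, c+7=j.

lahtpsj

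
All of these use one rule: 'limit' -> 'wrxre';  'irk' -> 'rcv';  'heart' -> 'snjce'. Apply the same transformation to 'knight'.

vyrrse

The shift depends on letter class: consonant l→w is +11, but vowel i→r is +9. The rule splits by letter class: vowels +9, consonants +11.
On knight: k(cons)+11=v, n(cons)+11=y, i(vowel)+9=r, g(cons)+11=r, h(cons)+11=s, t(cons)+11=e.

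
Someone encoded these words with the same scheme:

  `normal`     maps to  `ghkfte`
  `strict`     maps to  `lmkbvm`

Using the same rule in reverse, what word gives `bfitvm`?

impact

Compare letters: n→g is +19, o→h is +19, r→k is +19 — a constant shift. This is a Caesar cipher with shift 19.
Undoing it on bfitvm: b−19=i, f−19=m, i−19=p, t−19=a, v−19=c, m−19=t.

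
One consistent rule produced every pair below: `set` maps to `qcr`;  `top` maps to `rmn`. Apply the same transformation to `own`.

mul

Compare letters: s→q is +24, e→c is +24, t→r is +24 — a constant shift. Each letter is shifted forward by 24 in the alphabet (a Caesar shift of +24).
Applying it to own: o+24=m, w+24=u, n+24=l.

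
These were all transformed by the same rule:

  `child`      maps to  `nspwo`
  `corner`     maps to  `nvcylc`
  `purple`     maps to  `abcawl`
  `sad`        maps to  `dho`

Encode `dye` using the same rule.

Vowels shift forward by 7 and consonants shift forward by 11.
Applying it to dye: d(cons)+11=o, y(cons)+11=j, e(vowel)+7=l.

ojl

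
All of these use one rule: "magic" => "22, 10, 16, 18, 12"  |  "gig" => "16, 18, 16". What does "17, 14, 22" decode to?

The number is (letter's place in the alphabet, a=1) + 9.
Decoding 17, 14, 22: 17→(17−9)÷1=8=h, 14→(14−9)÷1=5=e, 22→(22−9)÷1=13=m.

hem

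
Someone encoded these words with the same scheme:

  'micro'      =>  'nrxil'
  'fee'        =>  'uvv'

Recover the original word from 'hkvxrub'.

specify

Each pair mirrors across the alphabet (m↔n, i↔r, c↔x): positions sum to 25. This is the alphabet-reversal cipher (Atbash): a becomes z, b becomes y, etc.
Undoing it on hkvxrub: h↔s, k↔p, v↔e, x↔c, r↔i, u↔f, b↔y.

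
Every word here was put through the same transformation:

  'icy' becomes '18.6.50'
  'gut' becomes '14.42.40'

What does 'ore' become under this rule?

30.36.10

i(#9)→18 and c(#3)→6: differences scale by 2, so n = 2·pos + 0. The formula is n = 2×(alphabet index, a=1).
Applying it to ore: o=15→30, r=18→36, e=5→10.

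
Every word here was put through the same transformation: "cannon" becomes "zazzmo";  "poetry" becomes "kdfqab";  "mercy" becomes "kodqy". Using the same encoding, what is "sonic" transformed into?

ouzae

The output letters match the input read backwards, each shifted +12: cannon reversed is nonnac. The word is reversed, then every letter is shifted forward by 12.
On sonic: reverse → cinos; then shift: c+12=o, i+12=u, n+12=z, o+12=a, s+12=e.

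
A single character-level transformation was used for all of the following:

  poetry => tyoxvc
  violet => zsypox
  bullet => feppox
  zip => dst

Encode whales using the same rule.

The shift depends on letter class: consonant p→t is +4, but vowel o→y is +10. The rule splits by letter class: vowels +10, consonants +4.
For whales: w(cons)+4=a, h(cons)+4=l, a(vowel)+10=k, l(cons)+4=p, e(vowel)+10=o, s(cons)+4=w.

alkpow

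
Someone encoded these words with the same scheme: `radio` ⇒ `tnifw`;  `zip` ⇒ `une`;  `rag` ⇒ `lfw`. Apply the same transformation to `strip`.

unwyx

The output letters match the input read backwards, each shifted +5: radio reversed is oidar. Two steps: reverse the string, then apply a Caesar shift of +5.
For strip: reverse → pirts; then shift: p+5=u, i+5=n, r+5=w, t+5=y, s+5=x.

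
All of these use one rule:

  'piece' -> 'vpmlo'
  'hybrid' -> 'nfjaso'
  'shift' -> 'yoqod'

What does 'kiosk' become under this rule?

In piece: p→v is +6, i→p is +7, e→m is +8, c→l is +9 — the shift increases by 1 each position. Each letter shifts forward by (position + 6), i.e. 6, 7, 8, … — the shift grows by one for each successive letter.
For kiosk: k+6=q, i+7=p, o+8=w, s+9=b, k+10=u.

qpwbu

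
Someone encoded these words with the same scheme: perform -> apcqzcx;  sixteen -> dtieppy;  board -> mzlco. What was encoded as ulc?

It's a constant shift of +11 (ROT11).
Undoing it on ulc: u−11=j, l−11=a, c−11=r.

jar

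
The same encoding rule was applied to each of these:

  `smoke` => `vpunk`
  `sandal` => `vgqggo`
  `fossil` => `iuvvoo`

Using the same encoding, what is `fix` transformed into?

ioa

The rule splits by letter class: vowels +6, consonants +3.
On fix: f(cons)+3=i, i(vowel)+6=o, x(cons)+3=a.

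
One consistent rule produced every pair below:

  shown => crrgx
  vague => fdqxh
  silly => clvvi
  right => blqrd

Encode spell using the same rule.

Vowels shift forward by 3 and consonants shift forward by 10.
For spell: s(cons)+10=c, p(cons)+10=z, e(vowel)+3=h, l(cons)+10=v, l(cons)+10=v.

czhvv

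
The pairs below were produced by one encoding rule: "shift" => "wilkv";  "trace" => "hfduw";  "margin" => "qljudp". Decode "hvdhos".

please

The output letters match the input read backwards, each shifted +3: shift reversed is tfihs. The word is reversed, then every letter is shifted forward by 3.
Decoding hvdhos: shift back: h−3=e, v−3=s, d−3=a, h−3=e, o−3=l, s−3=p → esaelp; then reverse → please.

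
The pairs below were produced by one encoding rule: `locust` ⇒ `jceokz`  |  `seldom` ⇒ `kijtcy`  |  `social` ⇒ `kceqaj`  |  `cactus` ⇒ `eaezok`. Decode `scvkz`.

l(11)→j(9) and o(14)→c(2) fit y≡15x+0 (mod 26); the inverse of 15 mod 26 is 7. Each letter's alphabet position (a=0..z=25) is mapped through 15·x+0 mod 26 — an affine cipher.
Undoing it on scvkz: s(18)→7·(18−0)≡22=w; c(2)→7·(2−0)≡14=o; v(21)→7·(21−0)≡17=r; k(10)→7·(10−0)≡18=s; z(25)→7·(25−0)≡19=t (all mod 26).

worst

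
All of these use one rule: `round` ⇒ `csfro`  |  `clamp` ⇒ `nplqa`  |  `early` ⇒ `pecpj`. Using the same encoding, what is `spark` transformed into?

Shifts by position in round: pos 0: r→c (+11), pos 1: o→s (+4), pos 2: u→f (+11), pos 3: n→r (+4) — repeating every 2. It's a Vigenère-style cipher with numeric key [11,4]: position i shifts by key[i mod 2].
On spark: s+11=d, p+4=t, a+11=l, r+4=v, k+11=v.

dtlvv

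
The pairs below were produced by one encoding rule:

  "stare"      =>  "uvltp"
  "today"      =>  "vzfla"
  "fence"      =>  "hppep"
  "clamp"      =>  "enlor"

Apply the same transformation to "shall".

The shift depends on letter class: consonant s→u is +2, but vowel a→l is +11. Vowels shift forward by 11 and consonants shift forward by 2.
For shall: s(cons)+2=u, h(cons)+2=j, a(vowel)+11=l, l(cons)+2=n, l(cons)+2=n.

ujlnn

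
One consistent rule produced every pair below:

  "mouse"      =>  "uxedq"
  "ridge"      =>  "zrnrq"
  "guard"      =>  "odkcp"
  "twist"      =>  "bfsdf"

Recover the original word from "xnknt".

peach

The shift increases by 1 at each position, starting from +8: 8, 9, 10, ….
Decoding xnknt: x−8=p, n−9=e, k−10=a, n−11=c, t−12=h.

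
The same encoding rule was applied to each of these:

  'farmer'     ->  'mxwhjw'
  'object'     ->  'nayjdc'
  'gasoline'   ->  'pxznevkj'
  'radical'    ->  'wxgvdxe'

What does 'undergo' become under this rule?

This is an affine cipher: with a=0,…,z=25, each position x becomes (3x+23) mod 26.
On undergo: u(20)→3·20+23≡5=f; n(13)→3·13+23≡10=k; d(3)→3·3+23≡6=g; e(4)→3·4+23≡9=j; r(17)→3·17+23≡22=w; g(6)→3·6+23≡15=p; o(14)→3·14+23≡13=n (all mod 26).

fkgjwpn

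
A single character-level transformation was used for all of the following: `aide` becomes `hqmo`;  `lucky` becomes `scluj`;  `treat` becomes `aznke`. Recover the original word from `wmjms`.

peach

In aide: a→h is +7, i→q is +8, d→m is +9, e→o is +10 — the shift increases by 1 each position. Letter i (0-indexed) is shifted by i+7, so successive shifts are 7, 8, 9, ….
Decoding wmjms: w−7=p, m−8=e, j−9=a, m−10=c, s−11=h.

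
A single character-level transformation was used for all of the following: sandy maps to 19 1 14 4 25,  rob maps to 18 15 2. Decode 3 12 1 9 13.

claim

Each letter is replaced by its alphabet position (a=1, b=2, …, z=26).
Undoing it on 3 12 1 9 13: 3=c, 12=l, 1=a, 9=i, 13=m.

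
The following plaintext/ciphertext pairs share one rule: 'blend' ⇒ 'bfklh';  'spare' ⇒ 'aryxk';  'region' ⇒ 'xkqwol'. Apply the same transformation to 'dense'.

b(1)→b(1) and l(11)→f(5) fit y≡3x+24 (mod 26); the inverse of 3 mod 26 is 9. Each letter's alphabet position (a=0..z=25) is mapped through 3·x+24 mod 26 — an affine cipher.
Applying it to dense: d(3)→3·3+24≡7=h; e(4)→3·4+24≡10=k; n(13)→3·13+24≡11=l; s(18)→3·18+24≡0=a; e(4)→3·4+24≡10=k (all mod 26).

hklak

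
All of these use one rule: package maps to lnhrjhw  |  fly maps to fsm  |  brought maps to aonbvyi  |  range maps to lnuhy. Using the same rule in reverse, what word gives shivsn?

global

The output letters match the input read backwards, each shifted +7: package reversed is egakcap. Two steps: reverse the string, then apply a Caesar shift of +7.
Reversing it on shivsn: shift back: s−7=l, h−7=a, i−7=b, v−7=o, s−7=l, n−7=g → labolg; then reverse → global.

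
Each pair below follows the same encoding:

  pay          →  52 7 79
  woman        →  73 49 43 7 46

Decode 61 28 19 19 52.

The formula is n = 3×(alphabet index, a=1) + 4.
Decoding 61 28 19 19 52: 61→(61−4)÷3=19=s, 28→(28−4)÷3=8=h, 19→(19−4)÷3=5=e, 19→(19−4)÷3=5=e, 52→(52−4)÷3=16=p.

sheep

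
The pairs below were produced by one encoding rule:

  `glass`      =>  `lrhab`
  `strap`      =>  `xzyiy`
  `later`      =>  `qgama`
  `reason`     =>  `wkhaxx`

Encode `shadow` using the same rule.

xnhlxg

In glass: g→l is +5, l→r is +6, a→h is +7, s→a is +8 — the shift increases by 1 each position. Each letter shifts forward by (position + 5), i.e. 5, 6, 7, … — the shift grows by one for each successive letter.
On shadow: s+5=x, h+6=n, a+7=h, d+8=l, o+9=x, w+10=g.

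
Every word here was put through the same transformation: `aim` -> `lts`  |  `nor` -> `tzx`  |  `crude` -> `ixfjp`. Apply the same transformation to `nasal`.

tlylr

The shift depends on letter class: consonant m→s is +6, but vowel a→l is +11. The rule splits by letter class: vowels +11, consonants +6.
Applying it to nasal: n(cons)+6=t, a(vowel)+11=l, s(cons)+6=y, a(vowel)+11=l, l(cons)+6=r.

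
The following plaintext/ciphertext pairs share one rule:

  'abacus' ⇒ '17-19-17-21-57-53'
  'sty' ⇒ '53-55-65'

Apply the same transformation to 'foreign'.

27-45-51-25-33-29-43

a(#1)→17 and b(#2)→19: differences scale by 2, so n = 2·pos + 15. The formula is n = 2×(alphabet index, a=1) + 15.
On foreign: f=6→27, o=15→45, r=18→51, e=5→25, i=9→33, g=7→29, n=14→43.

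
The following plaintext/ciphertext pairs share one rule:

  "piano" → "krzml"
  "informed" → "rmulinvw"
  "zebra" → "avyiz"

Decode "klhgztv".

Each pair mirrors across the alphabet (p↔k, i↔r, a↔z): positions sum to 25. This is the alphabet-reversal cipher (Atbash): a becomes z, b becomes y, etc.
Decoding klhgztv: k↔p, l↔o, h↔s, g↔t, z↔a, t↔g, v↔e.

postage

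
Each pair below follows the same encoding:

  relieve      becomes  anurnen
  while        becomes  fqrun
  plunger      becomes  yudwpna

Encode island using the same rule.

It's a constant shift of +9 (ROT9).
Applying it to island: i+9=r, s+9=b, l+9=u, a+9=j, n+9=w, d+9=m.

rbujwm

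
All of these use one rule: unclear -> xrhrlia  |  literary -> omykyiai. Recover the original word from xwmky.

usher

Each letter shifts forward by (position + 3), i.e. 3, 4, 5, … — the shift grows by one for each successive letter.
Undoing it on xwmky: x−3=u, w−4=s, m−5=h, k−6=e, y−7=r.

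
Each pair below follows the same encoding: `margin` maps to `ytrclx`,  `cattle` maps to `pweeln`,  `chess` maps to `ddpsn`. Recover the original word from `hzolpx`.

meadow

The output letters match the input read backwards, each shifted +11: margin reversed is nigram. Two steps: reverse the string, then apply a Caesar shift of +11.
Decoding hzolpx: shift back: h−11=w, z−11=o, o−11=d, l−11=a, p−11=e, x−11=m → wodaem; then reverse → meadow.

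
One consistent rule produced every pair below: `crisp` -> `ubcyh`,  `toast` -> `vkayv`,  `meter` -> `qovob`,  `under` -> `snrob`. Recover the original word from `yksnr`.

c(2)→u(20) and r(17)→b(1) fit y≡23x+0 (mod 26); the inverse of 23 mod 26 is 17. This is an affine cipher: with a=0,…,z=25, each position x becomes (23x+0) mod 26.
Undoing it on yksnr: y(24)→17·(24−0)≡18=s; k(10)→17·(10−0)≡14=o; s(18)→17·(18−0)≡20=u; n(13)→17·(13−0)≡13=n; r(17)→17·(17−0)≡3=d (all mod 26).

sound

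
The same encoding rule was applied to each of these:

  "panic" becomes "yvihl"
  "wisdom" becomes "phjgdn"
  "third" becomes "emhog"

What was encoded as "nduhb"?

p(15)→y(24) and a(0)→v(21) fit y≡21x+21 (mod 26); the inverse of 21 mod 26 is 5. This is an affine cipher: with a=0,…,z=25, each position x becomes (21x+21) mod 26.
Undoing it on nduhb: n(13)→5·(13−21)≡12=m; d(3)→5·(3−21)≡14=o; u(20)→5·(20−21)≡21=v; h(7)→5·(7−21)≡8=i; b(1)→5·(1−21)≡4=e (all mod 26).

movie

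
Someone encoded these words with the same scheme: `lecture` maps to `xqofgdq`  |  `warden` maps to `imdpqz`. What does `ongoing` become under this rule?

Every letter moves 12 places later in the alphabet, wrapping around z→a.
Applying it to ongoing: o+12=a, n+12=z, g+12=s, o+12=a, i+12=u, n+12=z, g+12=s.

azsauzs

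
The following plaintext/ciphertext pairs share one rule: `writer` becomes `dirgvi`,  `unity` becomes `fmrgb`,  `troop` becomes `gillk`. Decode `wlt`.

Each pair mirrors across the alphabet (w↔d, r↔i, i↔r): positions sum to 25. Each letter is replaced by its mirror in the alphabet: a↔z, b↔y, c↔x, and so on (the Atbash cipher).
Decoding wlt: w↔d, l↔o, t↔g.

dog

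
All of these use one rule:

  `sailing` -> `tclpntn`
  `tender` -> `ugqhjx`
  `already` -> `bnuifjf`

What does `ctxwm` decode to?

brush

Each letter shifts forward by (position + 1), i.e. 1, 2, 3, … — the shift grows by one for each successive letter.
Undoing it on ctxwm: c−1=b, t−2=r, x−3=u, w−4=s, m−5=h.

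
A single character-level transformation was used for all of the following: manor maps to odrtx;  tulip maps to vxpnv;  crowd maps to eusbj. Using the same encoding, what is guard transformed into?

ixewj

In manor: m→o is +2, a→d is +3, n→r is +4, o→t is +5 — the shift increases by 1 each position. Letter i (0-indexed) is shifted by i+2, so successive shifts are 2, 3, 4, ….
On guard: g+2=i, u+3=x, a+4=e, r+5=w, d+6=j.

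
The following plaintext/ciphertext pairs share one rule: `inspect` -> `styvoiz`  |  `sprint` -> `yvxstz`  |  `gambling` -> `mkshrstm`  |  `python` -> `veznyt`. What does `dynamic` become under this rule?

jetkssi

The shift depends on letter class: consonant n→t is +6, but vowel i→s is +10. The rule splits by letter class: vowels +10, consonants +6.
On dynamic: d(cons)+6=j, y(cons)+6=e, n(cons)+6=t, a(vowel)+10=k, m(cons)+6=s, i(vowel)+10=s, c(cons)+6=i.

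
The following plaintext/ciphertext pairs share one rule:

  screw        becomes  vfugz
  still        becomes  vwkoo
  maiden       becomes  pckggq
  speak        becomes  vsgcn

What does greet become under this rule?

The shift depends on letter class: consonant s→v is +3, but vowel e→g is +2. The rule splits by letter class: vowels +2, consonants +3.
On greet: g(cons)+3=j, r(cons)+3=u, e(vowel)+2=g, e(vowel)+2=g, t(cons)+3=w.

juggw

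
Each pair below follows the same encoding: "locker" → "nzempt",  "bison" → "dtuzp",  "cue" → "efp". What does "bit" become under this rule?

dtv

The shift depends on letter class: consonant l→n is +2, but vowel o→z is +11. Two shifts are in play — +11 for a/e/i/o/u, +2 for every other letter.
Applying it to bit: b(cons)+2=d, i(vowel)+11=t, t(cons)+2=v.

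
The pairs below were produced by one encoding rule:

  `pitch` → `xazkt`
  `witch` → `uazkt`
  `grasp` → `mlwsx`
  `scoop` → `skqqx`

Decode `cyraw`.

media

p(15)→x(23) and i(8)→a(0) fit y≡7x+22 (mod 26); the inverse of 7 mod 26 is 15. Treating letters as 0–25, the rule is x ↦ 7x + 22 (mod 26).
Undoing it on cyraw: c(2)→15·(2−22)≡12=m; y(24)→15·(24−22)≡4=e; r(17)→15·(17−22)≡3=d; a(0)→15·(0−22)≡8=i; w(22)→15·(22−22)≡0=a (all mod 26).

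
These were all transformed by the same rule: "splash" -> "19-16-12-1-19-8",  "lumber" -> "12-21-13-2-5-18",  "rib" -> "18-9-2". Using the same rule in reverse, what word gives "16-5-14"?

pen

s is letter #19 and maps to 19: an offset of 0. Letters become their 1-indexed alphabet positions: a=1 … z=26.
Undoing it on 16-5-14: 16=p, 5=e, 14=n.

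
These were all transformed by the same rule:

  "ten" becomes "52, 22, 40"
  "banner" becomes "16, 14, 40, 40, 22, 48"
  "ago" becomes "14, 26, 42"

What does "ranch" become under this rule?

48, 14, 40, 18, 28

t(#20)→52 and e(#5)→22: differences scale by 2, so n = 2·pos + 12. With a=1..z=26, the number is 2·pos + 12.
On ranch: r=18→48, a=1→14, n=14→40, c=3→18, h=8→28.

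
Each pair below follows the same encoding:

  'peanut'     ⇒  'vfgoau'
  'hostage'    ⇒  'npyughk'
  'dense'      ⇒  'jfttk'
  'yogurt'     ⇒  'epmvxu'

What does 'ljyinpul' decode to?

fishhook

Shifts by position in peanut: pos 0: p→v (+6), pos 1: e→f (+1), pos 2: a→g (+6), pos 3: n→o (+1) — repeating every 2. A repeating key of period 2 is used — shifts +6, +1 over and over.
Undoing it on ljyinpul: l−6=f, j−1=i, y−6=s, i−1=h, n−6=h, p−1=o, u−6=o, l−1=k.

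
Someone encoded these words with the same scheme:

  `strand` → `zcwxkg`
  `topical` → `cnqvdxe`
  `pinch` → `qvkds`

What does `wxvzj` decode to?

raise

s(18)→z(25) and t(19)→c(2) fit y≡3x+23 (mod 26); the inverse of 3 mod 26 is 9. Each letter's alphabet position (a=0..z=25) is mapped through 3·x+23 mod 26 — an affine cipher.
Decoding wxvzj: w(22)→9·(22−23)≡17=r; x(23)→9·(23−23)≡0=a; v(21)→9·(21−23)≡8=i; z(25)→9·(25−23)≡18=s; j(9)→9·(9−23)≡4=e (all mod 26).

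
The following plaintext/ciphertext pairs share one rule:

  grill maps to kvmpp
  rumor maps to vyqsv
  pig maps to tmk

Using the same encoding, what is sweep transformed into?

waiit

Compare letters: g→k is +4, r→v is +4, i→m is +4 — a constant shift. It's a constant shift of +4 (ROT4).
For sweep: s+4=w, w+4=a, e+4=i, e+4=i, p+4=t.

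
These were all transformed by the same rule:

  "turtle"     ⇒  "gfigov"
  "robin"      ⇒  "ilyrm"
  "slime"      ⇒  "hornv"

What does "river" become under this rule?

irevi

Each pair mirrors across the alphabet (t↔g, u↔f, r↔i): positions sum to 25. Each letter is replaced by its mirror in the alphabet: a↔z, b↔y, c↔x, and so on (the Atbash cipher).
Applying it to river: r↔i, i↔r, v↔e, e↔v, r↔i.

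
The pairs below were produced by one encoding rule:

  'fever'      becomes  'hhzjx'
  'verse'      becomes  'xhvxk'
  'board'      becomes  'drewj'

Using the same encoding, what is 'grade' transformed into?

iueik

In fever: f→h is +2, e→h is +3, v→z is +4, e→j is +5 — the shift increases by 1 each position. Letter i (0-indexed) is shifted by i+2, so successive shifts are 2, 3, 4, ….
For grade: g+2=i, r+3=u, a+4=e, d+5=i, e+6=k.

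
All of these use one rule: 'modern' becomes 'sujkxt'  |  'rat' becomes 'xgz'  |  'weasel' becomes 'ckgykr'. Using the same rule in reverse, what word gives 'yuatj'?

sound

It's a constant shift of +6 (ROT6).
Undoing it on yuatj: y−6=s, u−6=o, a−6=u, t−6=n, j−6=d.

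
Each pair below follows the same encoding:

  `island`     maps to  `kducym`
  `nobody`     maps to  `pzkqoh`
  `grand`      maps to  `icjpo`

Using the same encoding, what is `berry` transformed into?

dpatj

It's a Vigenère-style cipher with numeric key [2,11,9]: position i shifts by key[i mod 3].
On berry: b+2=d, e+11=p, r+9=a, r+2=t, y+11=j.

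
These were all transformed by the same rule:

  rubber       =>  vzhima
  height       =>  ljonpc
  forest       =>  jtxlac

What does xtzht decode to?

Letter i (0-indexed) is shifted by i+4, so successive shifts are 4, 5, 6, ….
Reversing it on xtzht: x−4=t, t−5=o, z−6=t, h−7=a, t−8=l.

total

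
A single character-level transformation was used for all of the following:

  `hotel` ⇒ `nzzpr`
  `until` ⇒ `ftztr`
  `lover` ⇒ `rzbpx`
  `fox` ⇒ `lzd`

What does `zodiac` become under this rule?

The shift depends on letter class: consonant h→n is +6, but vowel o→z is +11. The rule splits by letter class: vowels +11, consonants +6.
Applying it to zodiac: z(cons)+6=f, o(vowel)+11=z, d(cons)+6=j, i(vowel)+11=t, a(vowel)+11=l, c(cons)+6=i.

fzjtli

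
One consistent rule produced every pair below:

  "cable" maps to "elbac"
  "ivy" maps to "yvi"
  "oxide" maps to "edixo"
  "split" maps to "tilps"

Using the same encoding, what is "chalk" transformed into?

klahc

It's just the letters in reverse order.
Applying it to chalk: reverse → klahc.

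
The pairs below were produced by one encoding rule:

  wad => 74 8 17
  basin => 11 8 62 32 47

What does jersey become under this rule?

35 20 59 62 20 80

w(#23)→74 and a(#1)→8: differences scale by 3, so n = 3·pos + 5. The formula is n = 3×(alphabet index, a=1) + 5.
For jersey: j=10→35, e=5→20, r=18→59, s=19→62, e=5→20, y=25→80.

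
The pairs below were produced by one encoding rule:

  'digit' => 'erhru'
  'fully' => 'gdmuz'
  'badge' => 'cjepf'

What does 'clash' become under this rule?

dubbi

The shifts repeat in a cycle of length 2: positions 0,1,… shift by +1, +9, then the pattern repeats.
For clash: c+1=d, l+9=u, a+1=b, s+9=b, h+1=i.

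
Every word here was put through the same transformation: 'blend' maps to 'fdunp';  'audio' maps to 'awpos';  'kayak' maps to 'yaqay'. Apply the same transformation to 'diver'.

pobuh

b(1)→f(5) and l(11)→d(3) fit y≡5x+0 (mod 26); the inverse of 5 mod 26 is 21. This is an affine cipher: with a=0,…,z=25, each position x becomes (5x+0) mod 26.
For diver: d(3)→5·3+0≡15=p; i(8)→5·8+0≡14=o; v(21)→5·21+0≡1=b; e(4)→5·4+0≡20=u; r(17)→5·17+0≡7=h (all mod 26).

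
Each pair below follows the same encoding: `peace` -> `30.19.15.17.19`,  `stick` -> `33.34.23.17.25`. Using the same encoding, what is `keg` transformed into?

p is letter #16 and maps to 30: an offset of 14. Letters become their 1-based position plus 14 (so a→15, b→16, …).
Applying it to keg: k=11→25, e=5→19, g=7→21.

25.19.21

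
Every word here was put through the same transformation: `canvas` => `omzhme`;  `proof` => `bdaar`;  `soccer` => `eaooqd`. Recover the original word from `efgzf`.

stunt

This is a Caesar cipher with shift 12.
Reversing it on efgzf: e−12=s, f−12=t, g−12=u, z−12=n, f−12=t.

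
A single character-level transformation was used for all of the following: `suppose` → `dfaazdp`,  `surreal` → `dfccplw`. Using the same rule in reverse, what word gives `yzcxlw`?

normal

Compare letters: s→d is +11, u→f is +11, p→a is +11 — a constant shift. Every letter moves 11 places later in the alphabet, wrapping around z→a.
Decoding yzcxlw: y−11=n, z−11=o, c−11=r, x−11=m, l−11=a, w−11=l.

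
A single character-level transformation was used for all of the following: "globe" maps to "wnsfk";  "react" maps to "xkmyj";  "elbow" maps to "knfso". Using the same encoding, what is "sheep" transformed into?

qpkkl

g(6)→w(22) and l(11)→n(13) fit y≡19x+12 (mod 26); the inverse of 19 mod 26 is 11. Each letter's alphabet position (a=0..z=25) is mapped through 19·x+12 mod 26 — an affine cipher.
Applying it to sheep: s(18)→19·18+12≡16=q; h(7)→19·7+12≡15=p; e(4)→19·4+12≡10=k; e(4)→19·4+12≡10=k; p(15)→19·15+12≡11=l (all mod 26).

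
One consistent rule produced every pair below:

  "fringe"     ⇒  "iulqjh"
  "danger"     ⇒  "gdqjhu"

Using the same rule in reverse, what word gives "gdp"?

dam

Every letter moves 3 places later in the alphabet, wrapping around z→a.
Decoding gdp: g−3=d, d−3=a, p−3=m.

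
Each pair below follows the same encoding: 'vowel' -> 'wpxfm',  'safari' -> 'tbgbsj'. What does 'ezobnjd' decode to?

Compare letters: v→w is +1, o→p is +1, w→x is +1 — a constant shift. This is a Caesar cipher with shift 1.
Undoing it on ezobnjd: e−1=d, z−1=y, o−1=n, b−1=a, n−1=m, j−1=i, d−1=c.

dynamic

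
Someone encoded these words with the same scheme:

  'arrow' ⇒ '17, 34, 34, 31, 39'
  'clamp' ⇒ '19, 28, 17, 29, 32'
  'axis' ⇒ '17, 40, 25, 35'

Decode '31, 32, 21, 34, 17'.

opera

a is letter #1 and maps to 17: an offset of 16. Each letter is replaced by its alphabet position (a=1..z=26) + 16.
Undoing it on 31, 32, 21, 34, 17: 31→(31−16)÷1=15=o, 32→(32−16)÷1=16=p, 21→(21−16)÷1=5=e, 34→(34−16)÷1=18=r, 17→(17−16)÷1=1=a.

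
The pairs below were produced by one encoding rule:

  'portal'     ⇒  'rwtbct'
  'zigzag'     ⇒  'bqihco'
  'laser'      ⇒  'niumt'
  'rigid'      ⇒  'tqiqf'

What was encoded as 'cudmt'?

amber

Shifts by position in portal: pos 0: p→r (+2), pos 1: o→w (+8), pos 2: r→t (+2), pos 3: t→b (+8) — repeating every 2. It's a Vigenère-style cipher with numeric key [2,8]: position i shifts by key[i mod 2].
Reversing it on cudmt: c−2=a, u−8=m, d−2=b, m−8=e, t−2=r.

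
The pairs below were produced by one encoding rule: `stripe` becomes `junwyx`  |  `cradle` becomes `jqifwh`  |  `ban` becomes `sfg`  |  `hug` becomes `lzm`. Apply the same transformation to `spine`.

jsnux

Read the word backwards and shift each letter +5.
On spine: reverse → enips; then shift: e+5=j, n+5=s, i+5=n, p+5=u, s+5=x.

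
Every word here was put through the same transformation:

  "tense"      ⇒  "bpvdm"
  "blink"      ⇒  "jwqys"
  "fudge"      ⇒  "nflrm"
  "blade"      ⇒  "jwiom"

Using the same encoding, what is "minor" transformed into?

Shifts by position in tense: pos 0: t→b (+8), pos 1: e→p (+11), pos 2: n→v (+8), pos 3: s→d (+11) — repeating every 2. A repeating key of period 2 is used — shifts +8, +11 over and over.
Applying it to minor: m+8=u, i+11=t, n+8=v, o+11=z, r+8=z.

utvzz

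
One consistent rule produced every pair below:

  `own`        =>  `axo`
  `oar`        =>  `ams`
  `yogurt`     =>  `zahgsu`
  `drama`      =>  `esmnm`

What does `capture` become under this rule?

The shift depends on letter class: consonant w→x is +1, but vowel o→a is +12. Vowels shift forward by 12 and consonants shift forward by 1.
For capture: c(cons)+1=d, a(vowel)+12=m, p(cons)+1=q, t(cons)+1=u, u(vowel)+12=g, r(cons)+1=s, e(vowel)+12=q.

dmqugsq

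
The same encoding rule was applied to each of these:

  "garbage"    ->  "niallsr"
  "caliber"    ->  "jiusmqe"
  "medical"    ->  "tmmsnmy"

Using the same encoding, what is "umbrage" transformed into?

In garbage: g→n is +7, a→i is +8, r→a is +9, b→l is +10 — the shift increases by 1 each position. Letter i (0-indexed) is shifted by i+7, so successive shifts are 7, 8, 9, ….
Applying it to umbrage: u+7=b, m+8=u, b+9=k, r+10=b, a+11=l, g+12=s, e+13=r.

bukblsr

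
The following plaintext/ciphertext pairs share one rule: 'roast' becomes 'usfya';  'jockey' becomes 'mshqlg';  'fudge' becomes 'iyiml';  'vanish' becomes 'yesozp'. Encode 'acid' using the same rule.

In roast: r→u is +3, o→s is +4, a→f is +5, s→y is +6 — the shift increases by 1 each position. Letter i (0-indexed) is shifted by i+3, so successive shifts are 3, 4, 5, ….
Applying it to acid: a+3=d, c+4=g, i+5=n, d+6=j.

dgnj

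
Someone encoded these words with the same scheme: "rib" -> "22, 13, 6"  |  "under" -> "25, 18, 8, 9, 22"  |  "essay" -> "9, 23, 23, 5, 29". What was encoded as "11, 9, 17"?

gem

r is letter #18 and maps to 22: an offset of 4. Letters become their 1-based position plus 4 (so a→5, b→6, …).
Undoing it on 11, 9, 17: 11→(11−4)÷1=7=g, 9→(9−4)÷1=5=e, 17→(17−4)÷1=13=m.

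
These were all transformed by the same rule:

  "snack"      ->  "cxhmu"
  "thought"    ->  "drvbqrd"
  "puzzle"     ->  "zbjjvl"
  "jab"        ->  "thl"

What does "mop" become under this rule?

Vowels shift forward by 7 and consonants shift forward by 10.
Applying it to mop: m(cons)+10=w, o(vowel)+7=v, p(cons)+10=z.

wvz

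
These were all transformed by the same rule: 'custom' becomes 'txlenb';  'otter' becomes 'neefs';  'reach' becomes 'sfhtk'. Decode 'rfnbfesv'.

geometry

This is an affine cipher: with a=0,…,z=25, each position x becomes (19x+7) mod 26.
Decoding rfnbfesv: r(17)→11·(17−7)≡6=g; f(5)→11·(5−7)≡4=e; n(13)→11·(13−7)≡14=o; b(1)→11·(1−7)≡12=m; f(5)→11·(5−7)≡4=e; e(4)→11·(4−7)≡19=t; s(18)→11·(18−7)≡17=r; v(21)→11·(21−7)≡24=y (all mod 26).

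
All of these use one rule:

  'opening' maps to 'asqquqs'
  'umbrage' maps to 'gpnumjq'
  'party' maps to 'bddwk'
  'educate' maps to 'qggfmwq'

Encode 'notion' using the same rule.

zrflaq

Shifts by position in opening: pos 0: o→a (+12), pos 1: p→s (+3), pos 2: e→q (+12), pos 3: n→q (+3) — repeating every 2. A repeating key of period 2 is used — shifts +12, +3 over and over.
For notion: n+12=z, o+3=r, t+12=f, i+3=l, o+12=a, n+3=q.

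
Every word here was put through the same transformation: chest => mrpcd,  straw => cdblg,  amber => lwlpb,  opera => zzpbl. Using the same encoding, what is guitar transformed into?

The shift depends on letter class: consonant c→m is +10, but vowel e→p is +11. Vowels shift forward by 11 and consonants shift forward by 10.
For guitar: g(cons)+10=q, u(vowel)+11=f, i(vowel)+11=t, t(cons)+10=d, a(vowel)+11=l, r(cons)+10=b.

qftdlb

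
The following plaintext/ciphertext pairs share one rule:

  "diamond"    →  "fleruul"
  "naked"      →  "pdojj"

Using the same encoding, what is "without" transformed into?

The shift increases by 1 at each position, starting from +2: 2, 3, 4, ….
Applying it to without: w+2=y, i+3=l, t+4=x, h+5=m, o+6=u, u+7=b, t+8=b.

ylxmubb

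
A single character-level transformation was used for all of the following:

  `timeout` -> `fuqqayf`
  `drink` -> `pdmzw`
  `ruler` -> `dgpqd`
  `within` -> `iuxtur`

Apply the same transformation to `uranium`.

gdezuyy

Shifts by position in timeout: pos 0: t→f (+12), pos 1: i→u (+12), pos 2: m→q (+4), pos 3: e→q (+12), pos 4: o→a (+12), pos 5: u→y (+4) — repeating every 3. A repeating key of period 3 is used — shifts +12, +12, +4 over and over.
Applying it to uranium: u+12=g, r+12=d, a+4=e, n+12=z, i+12=u, u+4=y, m+12=y.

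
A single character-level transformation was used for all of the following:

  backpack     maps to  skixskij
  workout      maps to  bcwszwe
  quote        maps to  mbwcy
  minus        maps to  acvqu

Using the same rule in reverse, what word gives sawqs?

kiosk

The word is reversed, then every letter is shifted forward by 8.
Decoding sawqs: shift back: s−8=k, a−8=s, w−8=o, q−8=i, s−8=k → ksoik; then reverse → kiosk.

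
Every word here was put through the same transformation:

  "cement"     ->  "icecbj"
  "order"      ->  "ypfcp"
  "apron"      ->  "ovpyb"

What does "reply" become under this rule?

pcvhu

Treating letters as 0–25, the rule is x ↦ 23x + 14 (mod 26).
Applying it to reply: r(17)→23·17+14≡15=p; e(4)→23·4+14≡2=c; p(15)→23·15+14≡21=v; l(11)→23·11+14≡7=h; y(24)→23·24+14≡20=u (all mod 26).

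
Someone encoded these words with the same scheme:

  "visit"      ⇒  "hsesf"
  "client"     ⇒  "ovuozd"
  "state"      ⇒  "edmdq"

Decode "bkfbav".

It's a Vigenère-style cipher with numeric key [12,10]: position i shifts by key[i mod 2].
Reversing it on bkfbav: b−12=p, k−10=a, f−12=t, b−10=r, a−12=o, v−10=l.

patrol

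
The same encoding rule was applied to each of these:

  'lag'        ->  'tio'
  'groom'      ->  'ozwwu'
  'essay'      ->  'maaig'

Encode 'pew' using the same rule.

xme

It's a constant shift of +8 (ROT8).
Applying it to pew: p+8=x, e+8=m, w+8=e.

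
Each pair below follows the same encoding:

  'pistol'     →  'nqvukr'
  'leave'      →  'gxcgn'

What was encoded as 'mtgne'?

clerk

Read the word backwards and shift each letter +2.
Decoding mtgne: shift back: m−2=k, t−2=r, g−2=e, n−2=l, e−2=c → krelc; then reverse → clerk.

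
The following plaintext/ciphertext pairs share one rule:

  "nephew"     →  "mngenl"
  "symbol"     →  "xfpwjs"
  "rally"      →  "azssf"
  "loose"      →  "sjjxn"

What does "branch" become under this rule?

wazmte

Each letter's alphabet position (a=0..z=25) is mapped through 23·x+25 mod 26 — an affine cipher.
For branch: b(1)→23·1+25≡22=w; r(17)→23·17+25≡0=a; a(0)→23·0+25≡25=z; n(13)→23·13+25≡12=m; c(2)→23·2+25≡19=t; h(7)→23·7+25≡4=e (all mod 26).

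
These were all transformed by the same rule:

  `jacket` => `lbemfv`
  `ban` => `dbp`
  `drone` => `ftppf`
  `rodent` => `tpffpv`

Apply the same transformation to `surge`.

uvtif

Vowels shift forward by 1 and consonants shift forward by 2.
For surge: s(cons)+2=u, u(vowel)+1=v, r(cons)+2=t, g(cons)+2=i, e(vowel)+1=f.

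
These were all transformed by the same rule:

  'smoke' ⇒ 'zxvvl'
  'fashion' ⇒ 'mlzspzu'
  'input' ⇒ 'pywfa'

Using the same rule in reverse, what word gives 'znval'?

scope

Shifts by position in smoke: pos 0: s→z (+7), pos 1: m→x (+11), pos 2: o→v (+7), pos 3: k→v (+11) — repeating every 2. It's a Vigenère-style cipher with numeric key [7,11]: position i shifts by key[i mod 2].
Reversing it on znval: z−7=s, n−11=c, v−7=o, a−11=p, l−7=e.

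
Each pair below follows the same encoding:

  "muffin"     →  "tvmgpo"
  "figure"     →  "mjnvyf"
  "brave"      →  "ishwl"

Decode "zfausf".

Shifts by position in muffin: pos 0: m→t (+7), pos 1: u→v (+1), pos 2: f→m (+7), pos 3: f→g (+1) — repeating every 2. The shifts repeat in a cycle of length 2: positions 0,1,… shift by +7, +1, then the pattern repeats.
Undoing it on zfausf: z−7=s, f−1=e, a−7=t, u−1=t, s−7=l, f−1=e.

settle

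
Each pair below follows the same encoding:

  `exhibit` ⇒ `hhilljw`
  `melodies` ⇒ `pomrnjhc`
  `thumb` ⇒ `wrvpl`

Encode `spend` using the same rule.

Shifts by position in exhibit: pos 0: e→h (+3), pos 1: x→h (+10), pos 2: h→i (+1), pos 3: i→l (+3), pos 4: b→l (+10), pos 5: i→j (+1) — repeating every 3. It's a Vigenère-style cipher with numeric key [3,10,1]: position i shifts by key[i mod 3].
On spend: s+3=v, p+10=z, e+1=f, n+3=q, d+10=n.

vzfqn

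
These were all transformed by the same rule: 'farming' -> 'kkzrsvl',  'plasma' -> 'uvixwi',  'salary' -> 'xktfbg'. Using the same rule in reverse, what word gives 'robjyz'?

meteor

It's a Vigenère-style cipher with numeric key [5,10,8]: position i shifts by key[i mod 3].
Decoding robjyz: r−5=m, o−10=e, b−8=t, j−5=e, y−10=o, z−8=r.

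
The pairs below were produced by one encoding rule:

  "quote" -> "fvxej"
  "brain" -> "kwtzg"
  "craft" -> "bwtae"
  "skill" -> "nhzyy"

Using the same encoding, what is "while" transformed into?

dizyj

q(16)→f(5) and u(20)→v(21) fit y≡17x+19 (mod 26); the inverse of 17 mod 26 is 23. This is an affine cipher: with a=0,…,z=25, each position x becomes (17x+19) mod 26.
For while: w(22)→17·22+19≡3=d; h(7)→17·7+19≡8=i; i(8)→17·8+19≡25=z; l(11)→17·11+19≡24=y; e(4)→17·4+19≡9=j (all mod 26).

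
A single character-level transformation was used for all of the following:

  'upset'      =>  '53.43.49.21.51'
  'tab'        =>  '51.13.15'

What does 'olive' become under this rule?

41.35.29.55.21

u(#21)→53 and p(#16)→43: differences scale by 2, so n = 2·pos + 11. The formula is n = 2×(alphabet index, a=1) + 11.
On olive: o=15→41, l=12→35, i=9→29, v=22→55, e=5→21.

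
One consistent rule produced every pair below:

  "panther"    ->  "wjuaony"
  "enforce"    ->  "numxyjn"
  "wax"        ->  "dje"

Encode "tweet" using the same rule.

The shift depends on letter class: consonant p→w is +7, but vowel a→j is +9. Two shifts are in play — +9 for a/e/i/o/u, +7 for every other letter.
On tweet: t(cons)+7=a, w(cons)+7=d, e(vowel)+9=n, e(vowel)+9=n, t(cons)+7=a.

adnna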